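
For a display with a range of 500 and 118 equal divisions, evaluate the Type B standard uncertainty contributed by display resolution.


resolution = range / divisions
resolution = 500 / 118 = 4.2372881
u_res = resolution / (2*sqrt(3))
u_res = 4.2372881 / 3.4641016
u_res = 1.2232

1.2232


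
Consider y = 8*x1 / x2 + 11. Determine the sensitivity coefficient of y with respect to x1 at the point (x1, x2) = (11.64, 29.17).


y = 8*x1 / x2 + 11
dy/dx1 = 8/x2
Evaluate at x2 = 29.17: c1 = 8 / 29.17
c1 = 0.2743

0.2743


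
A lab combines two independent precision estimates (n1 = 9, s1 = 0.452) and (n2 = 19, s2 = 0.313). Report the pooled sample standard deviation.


s_p = sqrt(((n1-1)*s1^2 + (n2-1)*s2^2) / (n1+n2-2))
numerator = (9-1)*0.452^2 + (19-1)*0.313^2 = 1.634432 + 1.763442 = 3.397874
denominator = 9 + 19 - 2 = 26
s_p^2 = 3.397874 / 26 = 0.13068746
s_p = sqrt(0.13068746) = 0.3615

0.3615


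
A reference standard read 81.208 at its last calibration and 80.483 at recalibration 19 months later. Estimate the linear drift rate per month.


rate = (v2 - v1) / months
= (80.483 - 81.208) / 19
= -0.7250 / 19
= -0.0382

-0.0382


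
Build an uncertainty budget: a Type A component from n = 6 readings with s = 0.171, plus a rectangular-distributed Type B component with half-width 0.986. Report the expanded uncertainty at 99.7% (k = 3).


u_A = s / sqrt(n) = 0.171 / sqrt(6) = 0.069810458
u_B = half_width / sqrt(3) = 0.986 / sqrt(3) = 0.56926737
uc = sqrt(u_A^2 + u_B^2) = sqrt(0.069810458^2 + 0.56926737^2) = 0.5735319
U = k * uc = 3 * 0.5735319
U = 1.7206

1.7206


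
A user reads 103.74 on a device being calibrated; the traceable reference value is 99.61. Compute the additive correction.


Correction = standard - reading
= 99.61 - 103.74
= -4.1300

-4.1300


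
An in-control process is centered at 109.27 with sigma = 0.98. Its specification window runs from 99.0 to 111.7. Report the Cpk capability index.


Cpu = (USL - mean) / (3*sigma) = (111.7 - 109.27) / (3*0.98) = 0.8265
Cpl = (mean - LSL) / (3*sigma) = (109.27 - 99.0) / (3*0.98) = 3.4932
Cpk = min(Cpu, Cpl) = 0.8265

0.8265


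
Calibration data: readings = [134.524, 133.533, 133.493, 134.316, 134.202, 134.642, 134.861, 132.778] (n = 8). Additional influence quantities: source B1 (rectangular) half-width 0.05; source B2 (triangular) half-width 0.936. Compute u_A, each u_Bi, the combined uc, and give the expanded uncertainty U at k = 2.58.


mean = (134.524 + 133.533 + 133.493 + 134.316 + 134.202 + 134.642 + 134.861 + 132.778) / 8 = 134.043625
s = sqrt(sum((x - mean)^2)/(n-1)) = 0.70931737
u_A = s / sqrt(n) = 0.70931737 / sqrt(8) = 0.25078156
u_B1 = 0.05 / sqrt(3) = 0.028867513
u_B2 = 0.936 / sqrt(6) = 0.3821204
uc = sqrt(0.25078156^2 + 0.028867513^2 + 0.3821204^2) = 0.45797459
U = k * uc = 2.58 * 0.45797459
U = 1.1816

1.1816


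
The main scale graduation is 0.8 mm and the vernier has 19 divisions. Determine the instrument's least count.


LC = MSD / n_div
= 0.8 / 19
= 0.0421

0.0421


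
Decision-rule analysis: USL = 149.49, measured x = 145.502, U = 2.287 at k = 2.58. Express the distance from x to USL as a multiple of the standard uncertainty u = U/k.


u = U / k = 2.287 / 2.58 = 0.88643411
margin = |USL - x| = |149.49 - 145.502| = 3.988
z = margin / u = 3.988 / 0.88643411
z = 4.4989

4.4989


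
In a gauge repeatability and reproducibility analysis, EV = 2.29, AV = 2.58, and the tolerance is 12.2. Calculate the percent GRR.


GRR = sqrt(EV^2 + AV^2) = sqrt(2.29^2 + 2.58^2) = 3.4497101
%GRR = GRR / tol * 100 = 3.4497101 / 12.2 * 100
%GRR = 28.2763

28.2763


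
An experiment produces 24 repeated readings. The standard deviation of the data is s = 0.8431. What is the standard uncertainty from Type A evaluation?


u_A = s / sqrt(n)
u_A = 0.8431 / sqrt(24)
u_A = 0.8431 / 4.8989795
u_A = 0.1721

0.1721


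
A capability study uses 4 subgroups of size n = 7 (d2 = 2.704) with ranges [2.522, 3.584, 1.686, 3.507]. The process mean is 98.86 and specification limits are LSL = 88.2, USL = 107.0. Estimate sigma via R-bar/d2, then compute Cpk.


R_bar = (2.522 + 3.584 + 1.686 + 3.507) / 4 = 2.82475
sigma = R_bar / d2 = 2.82475 / 2.704 = 1.0446561
Cp = (USL - LSL)/(6*sigma) = (107.0 - 88.2)/(6*1.0446561) = 2.9994
Cpu = (107.0 - 98.86)/(3*1.0446561) = 2.5973
Cpl = (98.86 - 88.2)/(3*1.0446561) = 3.4014
Cpk = min(Cpu, Cpl) = 2.5973

2.5973


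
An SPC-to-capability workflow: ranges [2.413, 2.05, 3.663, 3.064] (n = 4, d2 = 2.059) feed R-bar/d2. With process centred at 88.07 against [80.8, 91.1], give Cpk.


R_bar = (2.413 + 2.05 + 3.663 + 3.064) / 4 = 2.7975
sigma = R_bar / d2 = 2.7975 / 2.059 = 1.3586693
Cp = (USL - LSL)/(6*sigma) = (91.1 - 80.8)/(6*1.3586693) = 1.2635
Cpu = (91.1 - 88.07)/(3*1.3586693) = 0.7434
Cpl = (88.07 - 80.8)/(3*1.3586693) = 1.7836
Cpk = min(Cpu, Cpl) = 0.7434

0.7434


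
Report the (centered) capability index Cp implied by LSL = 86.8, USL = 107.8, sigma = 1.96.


Cp = (USL - LSL) / (6 * sigma)
= (107.8 - 86.8) / (6 * 1.96)
= 21.0000 / 11.7600
= 1.7857

1.7857


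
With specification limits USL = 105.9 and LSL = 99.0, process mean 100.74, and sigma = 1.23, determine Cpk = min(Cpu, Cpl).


Cpu = (USL - mean) / (3*sigma) = (105.9 - 100.74) / (3*1.23) = 1.3984
Cpl = (mean - LSL) / (3*sigma) = (100.74 - 99.0) / (3*1.23) = 0.4715
Cpk = min(Cpu, Cpl) = 0.4715

0.4715


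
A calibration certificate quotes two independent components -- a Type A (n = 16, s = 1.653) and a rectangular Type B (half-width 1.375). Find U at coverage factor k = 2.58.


u_A = s / sqrt(n) = 1.653 / sqrt(16) = 0.41325
u_B = half_width / sqrt(3) = 1.375 / sqrt(3) = 0.79385662
uc = sqrt(u_A^2 + u_B^2) = sqrt(0.41325^2 + 0.79385662^2) = 0.89497704
U = k * uc = 2.58 * 0.89497704
U = 2.3090

2.3090


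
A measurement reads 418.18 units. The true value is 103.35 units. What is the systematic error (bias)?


Systematic error = measured - true
= 418.18 - 103.35
= 314.8300

314.8300


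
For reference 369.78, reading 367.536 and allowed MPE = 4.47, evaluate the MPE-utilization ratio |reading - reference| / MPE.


e = indication - reference = 367.536 - 369.78 = -2.2440
|e| = 2.2440
ratio = |e| / MPE = 2.2440 / 4.47
ratio = 0.5020

0.5020


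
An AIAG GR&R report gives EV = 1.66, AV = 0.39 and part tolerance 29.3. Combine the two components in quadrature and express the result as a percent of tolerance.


GRR = sqrt(EV^2 + AV^2) = sqrt(1.66^2 + 0.39^2) = 1.7051979
%GRR = GRR / tol * 100 = 1.7051979 / 29.3 * 100
%GRR = 5.8198

5.8198


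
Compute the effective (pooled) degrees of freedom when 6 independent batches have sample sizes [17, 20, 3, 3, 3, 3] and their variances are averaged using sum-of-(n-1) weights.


nu = sum_i (n_i - 1)
nu = ((17 - 1) + (20 - 1) + (3 - 1) + (3 - 1) + (3 - 1) + (3 - 1))
nu = 16 + 19 + 2 + 2 + 2 + 2
nu = 43

43


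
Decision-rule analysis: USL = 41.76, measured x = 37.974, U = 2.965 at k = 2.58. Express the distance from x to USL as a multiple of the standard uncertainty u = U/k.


u = U / k = 2.965 / 2.58 = 1.1492248
margin = |USL - x| = |41.76 - 37.974| = 3.786
z = margin / u = 3.786 / 1.1492248
z = 3.2944

3.2944


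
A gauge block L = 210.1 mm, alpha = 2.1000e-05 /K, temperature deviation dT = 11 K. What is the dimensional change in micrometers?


dL = L * alpha * dT
= 210.1 * 2.1000e-05 * 11
= 0.0485331 mm
dL_um = 0.0485331 * 1000 = 48.5331 um

48.5331


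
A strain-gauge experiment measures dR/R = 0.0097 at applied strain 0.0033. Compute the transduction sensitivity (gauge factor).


GF = (dR/R) / epsilon
= 0.0097 / 0.0033
= 2.9394

2.9394


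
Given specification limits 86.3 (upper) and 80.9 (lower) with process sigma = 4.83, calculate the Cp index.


Cp = (USL - LSL) / (6 * sigma)
= (86.3 - 80.9) / (6 * 4.83)
= 5.4000 / 28.9800
= 0.1863

0.1863


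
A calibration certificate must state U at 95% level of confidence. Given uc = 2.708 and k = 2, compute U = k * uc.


U = k * uc
U = 2 * 2.708
U = 5.4160

5.4160


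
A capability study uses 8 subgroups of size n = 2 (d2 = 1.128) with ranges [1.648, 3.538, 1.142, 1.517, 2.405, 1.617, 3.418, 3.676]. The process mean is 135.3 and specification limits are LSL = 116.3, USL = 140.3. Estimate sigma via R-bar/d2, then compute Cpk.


R_bar = (1.648 + 3.538 + 1.142 + 1.517 + 2.405 + 1.617 + 3.418 + 3.676) / 8 = 2.370125
sigma = R_bar / d2 = 2.370125 / 1.128 = 2.1011746
Cp = (USL - LSL)/(6*sigma) = (140.3 - 116.3)/(6*2.1011746) = 1.9037
Cpu = (140.3 - 135.3)/(3*2.1011746) = 0.7932
Cpl = (135.3 - 116.3)/(3*2.1011746) = 3.0142
Cpk = min(Cpu, Cpl) = 0.7932

0.7932


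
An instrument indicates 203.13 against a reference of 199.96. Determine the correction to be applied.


Correction = standard - reading
= 199.96 - 203.13
= -3.1700

-3.1700


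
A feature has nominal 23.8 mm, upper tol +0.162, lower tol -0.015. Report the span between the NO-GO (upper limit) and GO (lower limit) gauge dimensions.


GO = nominal - lower_tol (smallest hole = maximum material condition)
GO = 23.8 - 0.015 = 23.785
NO-GO = nominal + upper_tol (largest hole = least material condition)
NO-GO = 23.8 + 0.162 = 23.962
spread = NO-GO - GO = 23.962 - 23.785 = 0.1770

0.1770


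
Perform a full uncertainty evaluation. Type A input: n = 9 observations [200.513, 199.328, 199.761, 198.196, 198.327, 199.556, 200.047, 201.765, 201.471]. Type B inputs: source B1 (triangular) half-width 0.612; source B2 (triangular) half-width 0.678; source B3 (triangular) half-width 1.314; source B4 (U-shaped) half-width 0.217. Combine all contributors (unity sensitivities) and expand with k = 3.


mean = (200.513 + 199.328 + 199.761 + 198.196 + 198.327 + 199.556 + 200.047 + 201.765 + 201.471) / 9 = 199.8848889
s = sqrt(sum((x - mean)^2)/(n-1)) = 1.2341178
u_A = s / sqrt(n) = 1.2341178 / sqrt(9) = 0.4113726
u_B1 = 0.612 / sqrt(6) = 0.24984795
u_B2 = 0.678 / sqrt(6) = 0.27679234
u_B3 = 1.314 / sqrt(6) = 0.53643825
u_B4 = 0.217 / sqrt(2) = 0.15344217
uc = sqrt(0.4113726^2 + 0.24984795^2 + 0.27679234^2 + 0.53643825^2 + 0.15344217^2) = 0.78713144
U = k * uc = 3 * 0.78713144
U = 2.3614

2.3614


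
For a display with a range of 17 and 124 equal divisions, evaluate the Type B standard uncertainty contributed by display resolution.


resolution = range / divisions
resolution = 17 / 124 = 0.13709677
u_res = resolution / (2*sqrt(3))
u_res = 0.13709677 / 3.4641016
u_res = 0.0396

0.0396


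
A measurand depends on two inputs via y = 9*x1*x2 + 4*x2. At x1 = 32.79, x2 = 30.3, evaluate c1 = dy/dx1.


y = 9*x1*x2 + 4*x2
dy/dx1 = 9*x2
Evaluate at x2 = 30.3: c1 = 9 * 30.3
c1 = 272.7000

272.7000


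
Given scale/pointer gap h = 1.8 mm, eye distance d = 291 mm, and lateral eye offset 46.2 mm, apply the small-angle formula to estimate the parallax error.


error = h * offset / d
= 1.8 * 46.2 / 291
= 0.2858

0.2858


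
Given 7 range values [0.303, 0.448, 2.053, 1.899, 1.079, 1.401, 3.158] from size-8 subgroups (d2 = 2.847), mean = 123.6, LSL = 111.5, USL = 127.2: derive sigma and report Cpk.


R_bar = (0.303 + 0.448 + 2.053 + 1.899 + 1.079 + 1.401 + 3.158) / 7 = 1.4772857
sigma = R_bar / d2 = 1.4772857 / 2.847 = 0.51889206
Cp = (USL - LSL)/(6*sigma) = (127.2 - 111.5)/(6*0.51889206) = 5.0428
Cpu = (127.2 - 123.6)/(3*0.51889206) = 2.3126
Cpl = (123.6 - 111.5)/(3*0.51889206) = 7.7730
Cpk = min(Cpu, Cpl) = 2.3126

2.3126


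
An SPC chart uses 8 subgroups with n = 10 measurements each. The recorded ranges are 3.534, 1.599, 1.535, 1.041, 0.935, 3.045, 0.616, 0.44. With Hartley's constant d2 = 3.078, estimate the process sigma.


R_bar = (3.534 + 1.599 + 1.535 + 1.041 + 0.935 + 3.045 + 0.616 + 0.44) / 8
R_bar = 12.745 / 8 = 1.593125
sigma_hat = R_bar / d2 = 1.593125 / 3.078 = 0.5176

0.5176


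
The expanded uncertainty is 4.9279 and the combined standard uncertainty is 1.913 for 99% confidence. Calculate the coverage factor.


k = U / uc
k = 4.9279 / 1.913
k = 2.576

2.576


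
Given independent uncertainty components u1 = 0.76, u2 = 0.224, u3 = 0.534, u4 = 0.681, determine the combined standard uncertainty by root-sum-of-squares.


uc = sqrt(0.76^2 + 0.224^2 + 0.534^2 + 0.681^2)
uc = sqrt(1.376693)
uc = 1.1733

1.1733


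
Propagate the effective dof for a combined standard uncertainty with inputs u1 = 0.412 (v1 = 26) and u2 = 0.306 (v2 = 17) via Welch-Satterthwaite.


uc = sqrt(u1^2 + u2^2) = sqrt(0.412^2 + 0.306^2) = 0.51320561
v_eff = uc^4 / (u1^4/v1 + u2^4/v2)
= 0.51320561^4 / (0.412^4/26 + 0.306^4/17)
= 0.069369023 / 0.0016239404
v_eff = 42.7165

42.7165


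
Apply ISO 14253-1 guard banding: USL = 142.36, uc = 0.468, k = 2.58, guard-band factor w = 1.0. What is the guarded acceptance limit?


U = k * uc = 2.58 * 0.468 = 1.20744
guard band g = w * U = 1.0 * 1.20744 = 1.20744
AL = USL - g = 142.36 - 1.20744
AL = 141.1526

141.1526


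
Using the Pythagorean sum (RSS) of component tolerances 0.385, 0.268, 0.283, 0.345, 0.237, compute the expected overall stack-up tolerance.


RSS = sqrt(0.385^2 + 0.268^2 + 0.283^2 + 0.345^2 + 0.237^2)
= sqrt(0.475332)
= 0.6894

0.6894


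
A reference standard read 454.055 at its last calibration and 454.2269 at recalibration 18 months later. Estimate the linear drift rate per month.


rate = (v2 - v1) / months
= (454.2269 - 454.055) / 18
= 0.1719 / 18
= 0.0095

0.0095


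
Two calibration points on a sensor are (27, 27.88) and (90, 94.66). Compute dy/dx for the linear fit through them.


slope = (y2 - y1) / (x2 - x1)
= (94.66 - 27.88) / (90 - 27)
= 66.7800 / 63
= 1.0600

1.0600


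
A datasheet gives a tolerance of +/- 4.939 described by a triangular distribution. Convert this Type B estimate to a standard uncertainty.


u_B = half_width / sqrt(6)
u_B = 4.939 / 2.4494897
u_B = 2.0163

2.0163


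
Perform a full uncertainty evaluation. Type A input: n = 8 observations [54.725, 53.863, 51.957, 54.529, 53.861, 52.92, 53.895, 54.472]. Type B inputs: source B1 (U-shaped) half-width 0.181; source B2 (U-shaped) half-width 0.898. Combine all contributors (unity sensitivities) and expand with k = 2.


mean = (54.725 + 53.863 + 51.957 + 54.529 + 53.861 + 52.92 + 53.895 + 54.472) / 8 = 53.77775
s = sqrt(sum((x - mean)^2)/(n-1)) = 0.92755081
u_A = s / sqrt(n) = 0.92755081 / sqrt(8) = 0.32793873
u_B1 = 0.181 / sqrt(2) = 0.12798633
u_B2 = 0.898 / sqrt(2) = 0.63498189
uc = sqrt(0.32793873^2 + 0.12798633^2 + 0.63498189^2) = 0.72603465
U = k * uc = 2 * 0.72603465
U = 1.4521

1.4521


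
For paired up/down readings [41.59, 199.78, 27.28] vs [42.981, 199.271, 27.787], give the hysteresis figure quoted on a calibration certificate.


|41.59 - 42.981| = 1.3910
|199.78 - 199.271| = 0.5090
|27.28 - 27.787| = 0.5070
hysteresis = max(diffs) = 1.3910

1.3910


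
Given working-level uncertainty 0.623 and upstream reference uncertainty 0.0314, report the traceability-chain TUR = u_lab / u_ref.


TUR = u_lab / u_ref
= 0.623 / 0.0314
= 19.8408

19.8408


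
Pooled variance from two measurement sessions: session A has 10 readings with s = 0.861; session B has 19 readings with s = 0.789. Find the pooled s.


s_p = sqrt(((n1-1)*s1^2 + (n2-1)*s2^2) / (n1+n2-2))
numerator = (10-1)*0.861^2 + (19-1)*0.789^2 = 6.671889 + 11.205378 = 17.877267
denominator = 10 + 19 - 2 = 27
s_p^2 = 17.877267 / 27 = 0.662121
s_p = sqrt(0.662121) = 0.8137

0.8137


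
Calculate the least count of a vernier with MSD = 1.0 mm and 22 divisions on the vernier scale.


LC = MSD / n_div
= 1.0 / 22
= 0.0455

0.0455


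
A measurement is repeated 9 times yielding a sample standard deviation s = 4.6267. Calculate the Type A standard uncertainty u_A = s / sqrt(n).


u_A = s / sqrt(n)
u_A = 4.6267 / sqrt(9)
u_A = 4.6267 / 3
u_A = 1.5422

1.5422


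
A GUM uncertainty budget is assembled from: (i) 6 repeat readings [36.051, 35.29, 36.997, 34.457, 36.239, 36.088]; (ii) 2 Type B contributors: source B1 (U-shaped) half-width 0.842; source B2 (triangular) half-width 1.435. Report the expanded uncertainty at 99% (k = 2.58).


mean = (36.051 + 35.29 + 36.997 + 34.457 + 36.239 + 36.088) / 6 = 35.85366667
s = sqrt(sum((x - mean)^2)/(n-1)) = 0.87383561
u_A = s / sqrt(n) = 0.87383561 / sqrt(6) = 0.35674189
u_B1 = 0.842 / sqrt(2) = 0.59538391
u_B2 = 1.435 / sqrt(6) = 0.5858363
uc = sqrt(0.35674189^2 + 0.59538391^2 + 0.5858363^2) = 0.9082681
U = k * uc = 2.58 * 0.9082681
U = 2.3433

2.3433


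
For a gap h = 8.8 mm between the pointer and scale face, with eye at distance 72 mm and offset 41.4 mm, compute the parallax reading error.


error = h * offset / d
= 8.8 * 41.4 / 72
= 5.0600

5.0600


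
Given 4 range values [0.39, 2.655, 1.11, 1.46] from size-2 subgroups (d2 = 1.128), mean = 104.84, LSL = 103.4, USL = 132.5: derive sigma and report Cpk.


R_bar = (0.39 + 2.655 + 1.11 + 1.46) / 4 = 1.40375
sigma = R_bar / d2 = 1.40375 / 1.128 = 1.2444592
Cp = (USL - LSL)/(6*sigma) = (132.5 - 103.4)/(6*1.2444592) = 3.8973
Cpu = (132.5 - 104.84)/(3*1.2444592) = 7.4088
Cpl = (104.84 - 103.4)/(3*1.2444592) = 0.3857
Cpk = min(Cpu, Cpl) = 0.3857

0.3857


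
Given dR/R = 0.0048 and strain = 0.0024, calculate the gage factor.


GF = (dR/R) / epsilon
= 0.0048 / 0.0024
= 2.0000

2.0000


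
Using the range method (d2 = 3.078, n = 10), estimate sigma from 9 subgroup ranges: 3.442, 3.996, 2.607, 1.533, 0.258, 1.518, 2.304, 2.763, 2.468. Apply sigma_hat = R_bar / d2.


R_bar = (3.442 + 3.996 + 2.607 + 1.533 + 0.258 + 1.518 + 2.304 + 2.763 + 2.468) / 9
R_bar = 20.889 / 9 = 2.321
sigma_hat = R_bar / d2 = 2.321 / 3.078 = 0.7541

0.7541


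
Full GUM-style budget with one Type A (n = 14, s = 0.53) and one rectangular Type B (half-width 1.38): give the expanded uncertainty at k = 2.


u_A = s / sqrt(n) = 0.53 / sqrt(14) = 0.14164846
u_B = half_width / sqrt(3) = 1.38 / sqrt(3) = 0.79674337
uc = sqrt(u_A^2 + u_B^2) = sqrt(0.14164846^2 + 0.79674337^2) = 0.80923685
U = k * uc = 2 * 0.80923685
U = 1.6185

1.6185


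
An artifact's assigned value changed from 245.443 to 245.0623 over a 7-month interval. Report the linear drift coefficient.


rate = (v2 - v1) / months
= (245.0623 - 245.443) / 7
= -0.3807 / 7
= -0.0544

-0.0544


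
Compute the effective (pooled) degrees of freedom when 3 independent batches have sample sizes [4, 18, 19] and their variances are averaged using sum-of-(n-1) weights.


nu = sum_i (n_i - 1)
nu = ((4 - 1) + (18 - 1) + (19 - 1))
nu = 3 + 17 + 18
nu = 38

38


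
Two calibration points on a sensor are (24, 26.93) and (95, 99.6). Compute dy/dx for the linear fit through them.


slope = (y2 - y1) / (x2 - x1)
= (99.6 - 26.93) / (95 - 24)
= 72.6700 / 71
= 1.0235

1.0235


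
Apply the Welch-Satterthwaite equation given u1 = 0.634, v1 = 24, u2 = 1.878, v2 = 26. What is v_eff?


uc = sqrt(u1^2 + u2^2) = sqrt(0.634^2 + 1.878^2) = 1.9821302
v_eff = uc^4 / (u1^4/v1 + u2^4/v2)
= 1.9821302^4 / (0.634^4/24 + 1.878^4/26)
= 15.435785 / 0.48515167
v_eff = 31.8164

31.8164


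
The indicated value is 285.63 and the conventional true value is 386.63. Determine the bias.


Systematic error = measured - true
= 285.63 - 386.63
= -101.0000

-101.0000


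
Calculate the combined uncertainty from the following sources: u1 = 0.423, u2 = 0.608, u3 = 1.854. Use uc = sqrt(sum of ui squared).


uc = sqrt(0.423^2 + 0.608^2 + 1.854^2)
uc = sqrt(3.985909)
uc = 1.9965

1.9965


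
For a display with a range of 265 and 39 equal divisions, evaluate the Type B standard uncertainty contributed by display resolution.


resolution = range / divisions
resolution = 265 / 39 = 6.7948718
u_res = resolution / (2*sqrt(3))
u_res = 6.7948718 / 3.4641016
u_res = 1.9615

1.9615


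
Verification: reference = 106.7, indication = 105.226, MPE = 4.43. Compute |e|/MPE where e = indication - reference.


e = indication - reference = 105.226 - 106.7 = -1.4740
|e| = 1.4740
ratio = |e| / MPE = 1.4740 / 4.43
ratio = 0.3327

0.3327


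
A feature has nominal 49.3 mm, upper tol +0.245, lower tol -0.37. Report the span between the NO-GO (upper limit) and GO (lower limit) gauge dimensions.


GO = nominal - lower_tol (smallest hole = maximum material condition)
GO = 49.3 - 0.37 = 48.93
NO-GO = nominal + upper_tol (largest hole = least material condition)
NO-GO = 49.3 + 0.245 = 49.545
spread = NO-GO - GO = 49.545 - 48.93 = 0.6150

0.6150


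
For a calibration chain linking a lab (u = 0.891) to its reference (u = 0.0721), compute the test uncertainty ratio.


TUR = u_lab / u_ref
= 0.891 / 0.0721
= 12.3578

12.3578


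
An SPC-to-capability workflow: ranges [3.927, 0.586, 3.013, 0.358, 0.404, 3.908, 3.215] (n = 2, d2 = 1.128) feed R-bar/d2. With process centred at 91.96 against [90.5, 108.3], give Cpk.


R_bar = (3.927 + 0.586 + 3.013 + 0.358 + 0.404 + 3.908 + 3.215) / 7 = 2.2015714
sigma = R_bar / d2 = 2.2015714 / 1.128 = 1.9517477
Cp = (USL - LSL)/(6*sigma) = (108.3 - 90.5)/(6*1.9517477) = 1.5200
Cpu = (108.3 - 91.96)/(3*1.9517477) = 2.7907
Cpl = (91.96 - 90.5)/(3*1.9517477) = 0.2493
Cpk = min(Cpu, Cpl) = 0.2493

0.2493


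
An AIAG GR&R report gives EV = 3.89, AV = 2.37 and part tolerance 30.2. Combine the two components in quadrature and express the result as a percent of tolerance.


GRR = sqrt(EV^2 + AV^2) = sqrt(3.89^2 + 2.37^2) = 4.555107
%GRR = GRR / tol * 100 = 4.555107 / 30.2 * 100
%GRR = 15.0831

15.0831


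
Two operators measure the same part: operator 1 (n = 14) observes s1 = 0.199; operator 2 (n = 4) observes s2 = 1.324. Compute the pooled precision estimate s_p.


s_p = sqrt(((n1-1)*s1^2 + (n2-1)*s2^2) / (n1+n2-2))
numerator = (14-1)*0.199^2 + (4-1)*1.324^2 = 0.514813 + 5.258928 = 5.773741
denominator = 14 + 4 - 2 = 16
s_p^2 = 5.773741 / 16 = 0.36085881
s_p = sqrt(0.36085881) = 0.6007

0.6007


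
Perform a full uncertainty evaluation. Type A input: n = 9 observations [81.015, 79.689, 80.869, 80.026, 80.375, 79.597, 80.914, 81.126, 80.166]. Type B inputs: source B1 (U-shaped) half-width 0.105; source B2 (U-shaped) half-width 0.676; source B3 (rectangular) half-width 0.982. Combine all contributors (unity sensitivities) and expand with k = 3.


mean = (81.015 + 79.689 + 80.869 + 80.026 + 80.375 + 79.597 + 80.914 + 81.126 + 80.166) / 9 = 80.41966667
s = sqrt(sum((x - mean)^2)/(n-1)) = 0.58433338
u_A = s / sqrt(n) = 0.58433338 / sqrt(9) = 0.19477779
u_B1 = 0.105 / sqrt(2) = 0.074246212
u_B2 = 0.676 / sqrt(2) = 0.47800418
u_B3 = 0.982 / sqrt(3) = 0.56695796
uc = sqrt(0.19477779^2 + 0.074246212^2 + 0.47800418^2 + 0.56695796^2) = 0.77031176
U = k * uc = 3 * 0.77031176
U = 2.3109

2.3109


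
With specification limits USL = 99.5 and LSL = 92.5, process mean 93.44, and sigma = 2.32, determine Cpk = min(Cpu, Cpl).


Cpu = (USL - mean) / (3*sigma) = (99.5 - 93.44) / (3*2.32) = 0.8707
Cpl = (mean - LSL) / (3*sigma) = (93.44 - 92.5) / (3*2.32) = 0.1351
Cpk = min(Cpu, Cpl) = 0.1351

0.1351


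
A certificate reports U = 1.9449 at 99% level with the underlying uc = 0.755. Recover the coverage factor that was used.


k = U / uc
k = 1.9449 / 0.755
k = 2.576

2.576


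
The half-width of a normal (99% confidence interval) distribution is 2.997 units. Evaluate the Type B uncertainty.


u_B = half_width / 2.576
u_B = 2.997 / 2.576
u_B = 1.1634

1.1634


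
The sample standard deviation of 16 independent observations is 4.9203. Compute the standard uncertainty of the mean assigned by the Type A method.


u_A = s / sqrt(n)
u_A = 4.9203 / sqrt(16)
u_A = 4.9203 / 4
u_A = 1.2301

1.2301


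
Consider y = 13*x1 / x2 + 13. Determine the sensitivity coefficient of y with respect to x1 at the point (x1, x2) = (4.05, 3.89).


y = 13*x1 / x2 + 13
dy/dx1 = 13/x2
Evaluate at x2 = 3.89: c1 = 13 / 3.89
c1 = 3.3419

3.3419


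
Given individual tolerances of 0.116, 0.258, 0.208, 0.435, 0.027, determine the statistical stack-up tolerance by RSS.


RSS = sqrt(0.116^2 + 0.258^2 + 0.208^2 + 0.435^2 + 0.027^2)
= sqrt(0.313238)
= 0.5597

0.5597


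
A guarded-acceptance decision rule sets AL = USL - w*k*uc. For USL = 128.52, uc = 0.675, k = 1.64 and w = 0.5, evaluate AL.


U = k * uc = 1.64 * 0.675 = 1.107
guard band g = w * U = 0.5 * 1.107 = 0.5535
AL = USL - g = 128.52 - 0.5535
AL = 127.9665

127.9665


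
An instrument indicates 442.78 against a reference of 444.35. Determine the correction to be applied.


Correction = standard - reading
= 444.35 - 442.78
= 1.5700

1.5700


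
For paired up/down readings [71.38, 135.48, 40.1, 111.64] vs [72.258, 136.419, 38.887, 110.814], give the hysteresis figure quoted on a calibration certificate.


|71.38 - 72.258| = 0.8780
|135.48 - 136.419| = 0.9390
|40.1 - 38.887| = 1.2130
|111.64 - 110.814| = 0.8260
hysteresis = max(diffs) = 1.2130

1.2130


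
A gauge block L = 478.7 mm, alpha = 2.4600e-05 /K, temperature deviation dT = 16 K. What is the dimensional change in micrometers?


dL = L * alpha * dT
= 478.7 * 2.4600e-05 * 16
= 0.1884163 mm
dL_um = 0.1884163 * 1000 = 188.4163 um

188.4163


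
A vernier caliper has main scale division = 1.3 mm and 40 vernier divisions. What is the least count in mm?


LC = MSD / n_div
= 1.3 / 40
= 0.0325

0.0325


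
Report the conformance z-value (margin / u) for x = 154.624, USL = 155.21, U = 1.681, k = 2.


u = U / k = 1.681 / 2 = 0.8405
margin = |USL - x| = |155.21 - 154.624| = 0.586
z = margin / u = 0.586 / 0.8405
z = 0.6972

0.6972


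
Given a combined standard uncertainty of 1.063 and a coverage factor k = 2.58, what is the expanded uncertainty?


U = k * uc
U = 2.58 * 1.063
U = 2.7425

2.7425


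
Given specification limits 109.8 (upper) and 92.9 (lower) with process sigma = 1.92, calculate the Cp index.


Cp = (USL - LSL) / (6 * sigma)
= (109.8 - 92.9) / (6 * 1.92)
= 16.9000 / 11.5200
= 1.4670

1.4670


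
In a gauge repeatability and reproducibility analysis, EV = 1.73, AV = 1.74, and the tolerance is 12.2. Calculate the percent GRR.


GRR = sqrt(EV^2 + AV^2) = sqrt(1.73^2 + 1.74^2) = 2.4536707
%GRR = GRR / tol * 100 = 2.4536707 / 12.2 * 100
%GRR = 20.1121

20.1121


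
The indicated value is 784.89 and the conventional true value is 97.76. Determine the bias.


Systematic error = measured - true
= 784.89 - 97.76
= 687.1300

687.1300


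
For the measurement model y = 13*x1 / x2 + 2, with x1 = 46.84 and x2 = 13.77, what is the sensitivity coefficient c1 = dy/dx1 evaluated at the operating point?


y = 13*x1 / x2 + 2
dy/dx1 = 13/x2
Evaluate at x2 = 13.77: c1 = 13 / 13.77
c1 = 0.9441

0.9441


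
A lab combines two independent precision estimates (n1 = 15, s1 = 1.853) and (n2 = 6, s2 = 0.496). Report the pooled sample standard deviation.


s_p = sqrt(((n1-1)*s1^2 + (n2-1)*s2^2) / (n1+n2-2))
numerator = (15-1)*1.853^2 + (6-1)*0.496^2 = 48.070526 + 1.23008 = 49.300606
denominator = 15 + 6 - 2 = 19
s_p^2 = 49.300606 / 19 = 2.5947687
s_p = sqrt(2.5947687) = 1.6108

1.6108


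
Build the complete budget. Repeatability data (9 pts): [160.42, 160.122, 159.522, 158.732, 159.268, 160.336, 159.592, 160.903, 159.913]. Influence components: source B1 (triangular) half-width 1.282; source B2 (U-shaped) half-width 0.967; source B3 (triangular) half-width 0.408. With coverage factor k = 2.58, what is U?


mean = (160.42 + 160.122 + 159.522 + 158.732 + 159.268 + 160.336 + 159.592 + 160.903 + 159.913) / 9 = 159.8675556
s = sqrt(sum((x - mean)^2)/(n-1)) = 0.66218202
u_A = s / sqrt(n) = 0.66218202 / sqrt(9) = 0.22072734
u_B1 = 1.282 / sqrt(6) = 0.52337431
u_B2 = 0.967 / sqrt(2) = 0.68377226
u_B3 = 0.408 / sqrt(6) = 0.1665653
uc = sqrt(0.22072734^2 + 0.52337431^2 + 0.68377226^2 + 0.1665653^2) = 0.90439468
U = k * uc = 2.58 * 0.90439468
U = 2.3333

2.3333


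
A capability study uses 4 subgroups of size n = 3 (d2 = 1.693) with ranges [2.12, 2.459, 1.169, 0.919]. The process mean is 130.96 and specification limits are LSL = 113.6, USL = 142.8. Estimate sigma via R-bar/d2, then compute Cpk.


R_bar = (2.12 + 2.459 + 1.169 + 0.919) / 4 = 1.66675
sigma = R_bar / d2 = 1.66675 / 1.693 = 0.98449498
Cp = (USL - LSL)/(6*sigma) = (142.8 - 113.6)/(6*0.98449498) = 4.9433
Cpu = (142.8 - 130.96)/(3*0.98449498) = 4.0088
Cpl = (130.96 - 113.6)/(3*0.98449498) = 5.8778
Cpk = min(Cpu, Cpl) = 4.0088

4.0088


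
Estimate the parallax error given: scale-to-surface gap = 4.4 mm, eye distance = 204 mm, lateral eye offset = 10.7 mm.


error = h * offset / d
= 4.4 * 10.7 / 204
= 0.2308

0.2308


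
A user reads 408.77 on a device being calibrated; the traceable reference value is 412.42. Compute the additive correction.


Correction = standard - reading
= 412.42 - 408.77
= 3.6500

3.6500


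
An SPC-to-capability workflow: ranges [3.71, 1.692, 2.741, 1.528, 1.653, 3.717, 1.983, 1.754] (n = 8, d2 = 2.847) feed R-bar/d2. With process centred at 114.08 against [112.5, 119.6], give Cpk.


R_bar = (3.71 + 1.692 + 2.741 + 1.528 + 1.653 + 3.717 + 1.983 + 1.754) / 8 = 2.34725
sigma = R_bar / d2 = 2.34725 / 2.847 = 0.82446435
Cp = (USL - LSL)/(6*sigma) = (119.6 - 112.5)/(6*0.82446435) = 1.4353
Cpu = (119.6 - 114.08)/(3*0.82446435) = 2.2318
Cpl = (114.08 - 112.5)/(3*0.82446435) = 0.6388
Cpk = min(Cpu, Cpl) = 0.6388

0.6388


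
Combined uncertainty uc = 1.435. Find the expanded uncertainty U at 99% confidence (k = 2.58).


U = k * uc
U = 2.58 * 1.435
U = 3.7023

3.7023


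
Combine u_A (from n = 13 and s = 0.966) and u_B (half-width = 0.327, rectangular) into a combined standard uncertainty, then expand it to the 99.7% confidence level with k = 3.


u_A = s / sqrt(n) = 0.966 / sqrt(13) = 0.26792019
u_B = half_width / sqrt(3) = 0.327 / sqrt(3) = 0.18879354
uc = sqrt(u_A^2 + u_B^2) = sqrt(0.26792019^2 + 0.18879354^2) = 0.32775636
U = k * uc = 3 * 0.32775636
U = 0.9833

0.9833


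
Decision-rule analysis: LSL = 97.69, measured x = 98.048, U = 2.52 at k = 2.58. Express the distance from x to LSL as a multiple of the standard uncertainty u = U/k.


u = U / k = 2.52 / 2.58 = 0.97674419
margin = |LSL - x| = |97.69 - 98.048| = 0.358
z = margin / u = 0.358 / 0.97674419
z = 0.3665

0.3665


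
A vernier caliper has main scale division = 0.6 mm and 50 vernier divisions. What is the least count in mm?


LC = MSD / n_div
= 0.6 / 50
= 0.0120

0.0120


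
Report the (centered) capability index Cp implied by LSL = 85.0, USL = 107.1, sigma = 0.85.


Cp = (USL - LSL) / (6 * sigma)
= (107.1 - 85.0) / (6 * 0.85)
= 22.1000 / 5.1000
= 4.3333

4.3333


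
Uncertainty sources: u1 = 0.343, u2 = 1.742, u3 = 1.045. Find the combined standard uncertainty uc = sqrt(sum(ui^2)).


uc = sqrt(0.343^2 + 1.742^2 + 1.045^2)
uc = sqrt(4.244238)
uc = 2.0602

2.0602


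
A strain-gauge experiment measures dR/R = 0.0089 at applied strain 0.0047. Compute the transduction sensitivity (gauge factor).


GF = (dR/R) / epsilon
= 0.0089 / 0.0047
= 1.8936

1.8936


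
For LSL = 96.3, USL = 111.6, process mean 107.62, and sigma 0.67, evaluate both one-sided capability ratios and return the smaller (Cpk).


Cpu = (USL - mean) / (3*sigma) = (111.6 - 107.62) / (3*0.67) = 1.9801
Cpl = (mean - LSL) / (3*sigma) = (107.62 - 96.3) / (3*0.67) = 5.6318
Cpk = min(Cpu, Cpl) = 1.9801

1.9801


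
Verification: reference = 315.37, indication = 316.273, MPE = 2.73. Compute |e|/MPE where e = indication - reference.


e = indication - reference = 316.273 - 315.37 = 0.9030
|e| = 0.9030
ratio = |e| / MPE = 0.9030 / 2.73
ratio = 0.3308

0.3308


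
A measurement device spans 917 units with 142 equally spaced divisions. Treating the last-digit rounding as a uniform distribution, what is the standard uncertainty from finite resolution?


resolution = range / divisions
resolution = 917 / 142 = 6.4577465
u_res = resolution / (2*sqrt(3))
u_res = 6.4577465 / 3.4641016
u_res = 1.8642

1.8642


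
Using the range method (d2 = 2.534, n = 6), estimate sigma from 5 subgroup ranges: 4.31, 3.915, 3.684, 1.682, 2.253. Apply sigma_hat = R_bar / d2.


R_bar = (4.31 + 3.915 + 3.684 + 1.682 + 2.253) / 5
R_bar = 15.844 / 5 = 3.1688
sigma_hat = R_bar / d2 = 3.1688 / 2.534 = 1.2505

1.2505


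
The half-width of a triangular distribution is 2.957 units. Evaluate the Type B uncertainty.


u_B = half_width / sqrt(6)
u_B = 2.957 / 2.4494897
u_B = 1.2072

1.2072


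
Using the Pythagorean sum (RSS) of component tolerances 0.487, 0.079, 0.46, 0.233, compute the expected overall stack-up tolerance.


RSS = sqrt(0.487^2 + 0.079^2 + 0.46^2 + 0.233^2)
= sqrt(0.509299)
= 0.7137

0.7137


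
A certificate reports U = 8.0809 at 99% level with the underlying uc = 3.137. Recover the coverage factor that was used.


k = U / uc
k = 8.0809 / 3.137
k = 2.576

2.576


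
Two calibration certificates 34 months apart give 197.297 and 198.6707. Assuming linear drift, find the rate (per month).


rate = (v2 - v1) / months
= (198.6707 - 197.297) / 34
= 1.3737 / 34
= 0.0404

0.0404


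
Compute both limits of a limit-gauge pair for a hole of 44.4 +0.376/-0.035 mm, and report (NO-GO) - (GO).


GO = nominal - lower_tol (smallest hole = maximum material condition)
GO = 44.4 - 0.035 = 44.365
NO-GO = nominal + upper_tol (largest hole = least material condition)
NO-GO = 44.4 + 0.376 = 44.776
spread = NO-GO - GO = 44.776 - 44.365 = 0.4110

0.4110


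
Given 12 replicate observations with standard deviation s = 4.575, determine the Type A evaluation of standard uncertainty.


u_A = s / sqrt(n)
u_A = 4.575 / sqrt(12)
u_A = 4.575 / 3.4641016
u_A = 1.3207

1.3207


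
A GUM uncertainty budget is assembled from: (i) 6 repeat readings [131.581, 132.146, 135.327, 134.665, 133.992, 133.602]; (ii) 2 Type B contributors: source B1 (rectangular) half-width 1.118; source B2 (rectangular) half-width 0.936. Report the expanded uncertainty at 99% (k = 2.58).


mean = (131.581 + 132.146 + 135.327 + 134.665 + 133.992 + 133.602) / 6 = 133.5521667
s = sqrt(sum((x - mean)^2)/(n-1)) = 1.4454875
u_A = s / sqrt(n) = 1.4454875 / sqrt(6) = 0.5901178
u_B1 = 1.118 / sqrt(3) = 0.6454776
u_B2 = 0.936 / sqrt(3) = 0.54039985
uc = sqrt(0.5901178^2 + 0.6454776^2 + 0.54039985^2) = 1.0280624
U = k * uc = 2.58 * 1.0280624
U = 2.6524

2.6524


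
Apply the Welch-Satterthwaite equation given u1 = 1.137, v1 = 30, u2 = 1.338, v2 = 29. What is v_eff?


uc = sqrt(u1^2 + u2^2) = sqrt(1.137^2 + 1.338^2) = 1.7558511
v_eff = uc^4 / (u1^4/v1 + u2^4/v2)
= 1.7558511^4 / (1.137^4/30 + 1.338^4/29)
= 9.5049697 / 0.16622472
v_eff = 57.1814

57.1814


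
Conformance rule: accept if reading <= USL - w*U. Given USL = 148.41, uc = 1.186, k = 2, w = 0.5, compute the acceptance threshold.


U = k * uc = 2 * 1.186 = 2.372
guard band g = w * U = 0.5 * 2.372 = 1.186
AL = USL - g = 148.41 - 1.186
AL = 147.2240

147.2240


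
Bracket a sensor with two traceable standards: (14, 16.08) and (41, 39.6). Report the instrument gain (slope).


slope = (y2 - y1) / (x2 - x1)
= (39.6 - 16.08) / (41 - 14)
= 23.5200 / 27
= 0.8711

0.8711


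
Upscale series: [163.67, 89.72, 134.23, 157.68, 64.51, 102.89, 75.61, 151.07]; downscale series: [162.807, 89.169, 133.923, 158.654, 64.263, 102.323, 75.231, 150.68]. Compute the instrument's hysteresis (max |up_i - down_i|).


|163.67 - 162.807| = 0.8630
|89.72 - 89.169| = 0.5510
|134.23 - 133.923| = 0.3070
|157.68 - 158.654| = 0.9740
|64.51 - 64.263| = 0.2470
|102.89 - 102.323| = 0.5670
|75.61 - 75.231| = 0.3790
|151.07 - 150.68| = 0.3900
hysteresis = max(diffs) = 0.9740

0.9740


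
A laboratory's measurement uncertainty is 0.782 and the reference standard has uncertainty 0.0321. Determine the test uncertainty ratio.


TUR = u_lab / u_ref
= 0.782 / 0.0321
= 24.3614

24.3614


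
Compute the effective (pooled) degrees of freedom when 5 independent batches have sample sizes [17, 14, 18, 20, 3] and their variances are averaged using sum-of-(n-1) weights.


nu = sum_i (n_i - 1)
nu = ((17 - 1) + (14 - 1) + (18 - 1) + (20 - 1) + (3 - 1))
nu = 16 + 13 + 17 + 19 + 2
nu = 67

67


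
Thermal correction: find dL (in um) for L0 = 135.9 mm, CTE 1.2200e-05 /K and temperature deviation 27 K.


dL = L * alpha * dT
= 135.9 * 1.2200e-05 * 27
= 0.0447655 mm
dL_um = 0.0447655 * 1000 = 44.7655 um

44.7655


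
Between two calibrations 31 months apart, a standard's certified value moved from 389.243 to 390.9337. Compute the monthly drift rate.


rate = (v2 - v1) / months
= (390.9337 - 389.243) / 31
= 1.6907 / 31
= 0.0545

0.0545


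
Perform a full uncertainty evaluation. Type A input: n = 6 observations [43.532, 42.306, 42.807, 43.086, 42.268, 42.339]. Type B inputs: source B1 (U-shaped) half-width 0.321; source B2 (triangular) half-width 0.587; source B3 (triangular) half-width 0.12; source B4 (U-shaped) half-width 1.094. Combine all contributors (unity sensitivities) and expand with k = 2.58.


mean = (43.532 + 42.306 + 42.807 + 43.086 + 42.268 + 42.339) / 6 = 42.723
s = sqrt(sum((x - mean)^2)/(n-1)) = 0.51413539
u_A = s / sqrt(n) = 0.51413539 / sqrt(6) = 0.20989489
u_B1 = 0.321 / sqrt(2) = 0.22698128
u_B2 = 0.587 / sqrt(6) = 0.23964175
u_B3 = 0.12 / sqrt(6) = 0.048989795
u_B4 = 1.094 / sqrt(2) = 0.77357482
uc = sqrt(0.20989489^2 + 0.22698128^2 + 0.23964175^2 + 0.048989795^2 + 0.77357482^2) = 0.86822954
U = k * uc = 2.58 * 0.86822954
U = 2.2400

2.2400


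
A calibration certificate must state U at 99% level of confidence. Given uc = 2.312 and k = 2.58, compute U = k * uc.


U = k * uc
U = 2.58 * 2.312
U = 5.9650

5.9650


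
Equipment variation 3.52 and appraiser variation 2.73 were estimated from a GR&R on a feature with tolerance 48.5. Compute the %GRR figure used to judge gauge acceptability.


GRR = sqrt(EV^2 + AV^2) = sqrt(3.52^2 + 2.73^2) = 4.4545819
%GRR = GRR / tol * 100 = 4.4545819 / 48.5 * 100
%GRR = 9.1847

9.1847


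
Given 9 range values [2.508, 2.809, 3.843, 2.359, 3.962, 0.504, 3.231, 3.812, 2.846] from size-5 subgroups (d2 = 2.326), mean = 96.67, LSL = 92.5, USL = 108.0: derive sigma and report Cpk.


R_bar = (2.508 + 2.809 + 3.843 + 2.359 + 3.962 + 0.504 + 3.231 + 3.812 + 2.846) / 9 = 2.8748889
sigma = R_bar / d2 = 2.8748889 / 2.326 = 1.2359798
Cp = (USL - LSL)/(6*sigma) = (108.0 - 92.5)/(6*1.2359798) = 2.0901
Cpu = (108.0 - 96.67)/(3*1.2359798) = 3.0556
Cpl = (96.67 - 92.5)/(3*1.2359798) = 1.1246
Cpk = min(Cpu, Cpl) = 1.1246

1.1246


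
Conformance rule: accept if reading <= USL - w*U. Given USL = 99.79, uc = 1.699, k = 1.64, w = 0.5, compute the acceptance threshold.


U = k * uc = 1.64 * 1.699 = 2.78636
guard band g = w * U = 0.5 * 2.78636 = 1.39318
AL = USL - g = 99.79 - 1.39318
AL = 98.3968

98.3968


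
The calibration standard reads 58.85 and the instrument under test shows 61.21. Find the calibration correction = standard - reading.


Correction = standard - reading
= 58.85 - 61.21
= -2.3600

-2.3600


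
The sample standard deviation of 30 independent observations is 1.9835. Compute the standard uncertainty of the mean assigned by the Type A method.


u_A = s / sqrt(n)
u_A = 1.9835 / sqrt(30)
u_A = 1.9835 / 5.4772256
u_A = 0.3621

0.3621


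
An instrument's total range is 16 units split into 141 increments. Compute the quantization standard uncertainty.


resolution = range / divisions
resolution = 16 / 141 = 0.11347518
u_res = resolution / (2*sqrt(3))
u_res = 0.11347518 / 3.4641016
u_res = 0.0328

0.0328


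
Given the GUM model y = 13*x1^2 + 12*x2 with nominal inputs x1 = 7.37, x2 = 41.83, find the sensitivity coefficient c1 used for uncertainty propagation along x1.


y = 13*x1^2 + 12*x2
dy/dx1 = 2*13*x1
Evaluate at x1 = 7.37: c1 = 26 * 7.37
c1 = 191.6200

191.6200


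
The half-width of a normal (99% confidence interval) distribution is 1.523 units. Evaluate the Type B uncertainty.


u_B = half_width / 2.576
u_B = 1.523 / 2.576
u_B = 0.5912

0.5912


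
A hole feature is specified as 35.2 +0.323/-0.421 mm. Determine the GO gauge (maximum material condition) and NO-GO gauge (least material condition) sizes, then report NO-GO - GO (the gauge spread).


GO = nominal - lower_tol (smallest hole = maximum material condition)
GO = 35.2 - 0.421 = 34.779
NO-GO = nominal + upper_tol (largest hole = least material condition)
NO-GO = 35.2 + 0.323 = 35.523
spread = NO-GO - GO = 35.523 - 34.779 = 0.7440

0.7440
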